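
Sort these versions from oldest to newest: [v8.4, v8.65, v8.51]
[v8.4, v8.51, v8.65]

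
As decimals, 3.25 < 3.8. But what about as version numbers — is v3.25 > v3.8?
True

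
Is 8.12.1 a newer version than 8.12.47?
No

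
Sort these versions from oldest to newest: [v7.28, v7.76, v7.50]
[v7.28, v7.50, v7.76]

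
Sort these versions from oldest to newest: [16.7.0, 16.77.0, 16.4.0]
[16.4.0, 16.7.0, 16.77.0]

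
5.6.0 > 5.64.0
False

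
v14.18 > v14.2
True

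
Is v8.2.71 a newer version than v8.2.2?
Yes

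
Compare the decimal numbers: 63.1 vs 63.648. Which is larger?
63.648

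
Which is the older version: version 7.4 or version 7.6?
version 7.4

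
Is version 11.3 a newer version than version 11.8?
No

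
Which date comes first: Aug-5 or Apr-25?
Apr-25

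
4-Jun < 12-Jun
True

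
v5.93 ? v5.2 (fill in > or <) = >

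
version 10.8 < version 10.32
True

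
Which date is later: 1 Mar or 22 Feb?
1 Mar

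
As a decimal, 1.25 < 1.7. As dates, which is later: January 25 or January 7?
January 25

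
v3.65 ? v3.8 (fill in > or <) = >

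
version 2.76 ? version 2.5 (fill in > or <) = >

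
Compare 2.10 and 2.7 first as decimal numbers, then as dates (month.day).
As decimals: 2.10 < 2.7. As dates: 2/10 is later than 2/7 (day 10 > day 7).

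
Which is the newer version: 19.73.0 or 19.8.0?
19.73.0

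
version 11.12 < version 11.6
False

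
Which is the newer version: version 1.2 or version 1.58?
version 1.58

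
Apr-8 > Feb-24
True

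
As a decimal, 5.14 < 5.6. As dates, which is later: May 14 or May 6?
May 14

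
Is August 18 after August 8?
Yes. Day 18 comes after day 8 in August — this is a date comparison, not a decimal one (the decimal 8.18 would be smaller than 8.8).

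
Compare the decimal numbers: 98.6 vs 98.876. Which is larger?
98.876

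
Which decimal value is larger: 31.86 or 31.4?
31.86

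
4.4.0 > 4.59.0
False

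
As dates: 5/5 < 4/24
False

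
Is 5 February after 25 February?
No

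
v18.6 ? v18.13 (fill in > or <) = <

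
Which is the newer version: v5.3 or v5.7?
v5.7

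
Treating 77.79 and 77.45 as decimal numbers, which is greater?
77.79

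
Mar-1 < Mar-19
True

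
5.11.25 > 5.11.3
True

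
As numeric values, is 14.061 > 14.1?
False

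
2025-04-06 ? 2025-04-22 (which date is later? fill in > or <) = <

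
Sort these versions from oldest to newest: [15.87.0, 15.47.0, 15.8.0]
[15.8.0, 15.47.0, 15.87.0]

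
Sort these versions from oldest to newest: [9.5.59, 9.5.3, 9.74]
[9.5.3, 9.5.59, 9.74]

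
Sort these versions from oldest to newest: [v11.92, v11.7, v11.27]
[v11.7, v11.27, v11.92]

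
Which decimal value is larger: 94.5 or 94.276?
94.5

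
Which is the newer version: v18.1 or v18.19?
v18.19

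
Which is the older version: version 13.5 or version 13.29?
version 13.5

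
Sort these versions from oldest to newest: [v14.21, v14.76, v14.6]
[v14.6, v14.21, v14.76]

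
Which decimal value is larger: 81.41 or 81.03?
81.41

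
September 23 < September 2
False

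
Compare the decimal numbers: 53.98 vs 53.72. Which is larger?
53.98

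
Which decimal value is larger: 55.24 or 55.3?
55.3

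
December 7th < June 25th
False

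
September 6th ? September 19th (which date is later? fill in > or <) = <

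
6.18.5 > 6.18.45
False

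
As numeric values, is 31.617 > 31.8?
False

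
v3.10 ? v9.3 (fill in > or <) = <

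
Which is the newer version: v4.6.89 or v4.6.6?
v4.6.89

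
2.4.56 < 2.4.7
False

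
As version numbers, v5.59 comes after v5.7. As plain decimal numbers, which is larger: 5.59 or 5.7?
5.7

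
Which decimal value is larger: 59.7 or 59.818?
59.818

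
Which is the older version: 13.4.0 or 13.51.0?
13.4.0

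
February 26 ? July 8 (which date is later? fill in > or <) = <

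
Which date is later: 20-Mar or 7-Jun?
7-Jun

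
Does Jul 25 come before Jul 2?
No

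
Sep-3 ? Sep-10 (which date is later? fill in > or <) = <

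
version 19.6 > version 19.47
False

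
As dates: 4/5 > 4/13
False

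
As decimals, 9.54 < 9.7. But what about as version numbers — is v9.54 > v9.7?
True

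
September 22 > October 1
False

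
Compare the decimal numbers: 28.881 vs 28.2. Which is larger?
28.881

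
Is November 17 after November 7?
Yes. Day 17 comes after day 7 in November — this is a date comparison, not a decimal one (the decimal 11.17 would be smaller than 11.7).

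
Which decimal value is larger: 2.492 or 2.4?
2.492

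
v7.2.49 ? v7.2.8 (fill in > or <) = >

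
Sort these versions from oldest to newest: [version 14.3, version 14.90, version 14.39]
[version 14.3, version 14.39, version 14.90]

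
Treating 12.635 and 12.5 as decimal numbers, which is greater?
12.635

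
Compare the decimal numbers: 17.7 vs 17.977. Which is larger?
17.977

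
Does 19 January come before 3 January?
No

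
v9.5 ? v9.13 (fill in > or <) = <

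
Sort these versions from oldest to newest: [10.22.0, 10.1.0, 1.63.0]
[1.63.0, 10.1.0, 10.22.0]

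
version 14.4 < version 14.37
True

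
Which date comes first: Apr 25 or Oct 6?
Apr 25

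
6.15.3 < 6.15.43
True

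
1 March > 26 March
False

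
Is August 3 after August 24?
No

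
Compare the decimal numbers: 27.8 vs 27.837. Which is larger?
27.837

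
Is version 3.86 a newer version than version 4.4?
No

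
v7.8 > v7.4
True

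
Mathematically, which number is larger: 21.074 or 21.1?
21.1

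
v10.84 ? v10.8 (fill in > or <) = >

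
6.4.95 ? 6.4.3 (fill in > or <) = >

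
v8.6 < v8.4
False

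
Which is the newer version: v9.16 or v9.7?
v9.16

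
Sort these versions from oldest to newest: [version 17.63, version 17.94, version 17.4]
[version 17.4, version 17.63, version 17.94]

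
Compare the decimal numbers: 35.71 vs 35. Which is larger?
35.71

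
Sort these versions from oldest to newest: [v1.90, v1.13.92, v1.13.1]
[v1.13.1, v1.13.92, v1.90]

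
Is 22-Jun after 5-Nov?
No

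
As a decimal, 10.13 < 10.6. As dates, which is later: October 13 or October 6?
October 13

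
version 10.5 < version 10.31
True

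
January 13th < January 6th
False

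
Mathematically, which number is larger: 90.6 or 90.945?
90.945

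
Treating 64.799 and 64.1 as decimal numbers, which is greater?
64.799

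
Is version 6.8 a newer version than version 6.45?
No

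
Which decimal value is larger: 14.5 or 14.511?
14.511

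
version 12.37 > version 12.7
True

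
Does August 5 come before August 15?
Yes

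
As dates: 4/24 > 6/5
False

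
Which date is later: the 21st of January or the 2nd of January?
the 21st of January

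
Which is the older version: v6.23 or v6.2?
v6.2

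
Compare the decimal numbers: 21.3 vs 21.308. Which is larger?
21.308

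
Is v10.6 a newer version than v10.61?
No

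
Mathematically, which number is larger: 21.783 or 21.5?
21.783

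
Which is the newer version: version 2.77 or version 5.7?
version 5.7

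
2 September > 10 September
False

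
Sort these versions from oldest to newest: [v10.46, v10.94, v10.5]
[v10.5, v10.46, v10.94]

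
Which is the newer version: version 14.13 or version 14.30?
version 14.30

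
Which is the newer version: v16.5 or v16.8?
v16.8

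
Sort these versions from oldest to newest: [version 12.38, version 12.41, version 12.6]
[version 12.6, version 12.38, version 12.41]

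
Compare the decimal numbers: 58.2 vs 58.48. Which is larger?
58.48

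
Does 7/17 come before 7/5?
No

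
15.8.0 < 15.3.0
False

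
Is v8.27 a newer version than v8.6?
Yes. Version numbers are compared segment by segment as integers, not as decimals: minor version 27 > 6, so v8.27 > v8.6 (even though the decimal 8.27 < 8.6).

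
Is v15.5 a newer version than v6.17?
Yes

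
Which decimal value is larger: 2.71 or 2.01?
2.71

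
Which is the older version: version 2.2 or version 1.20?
version 1.20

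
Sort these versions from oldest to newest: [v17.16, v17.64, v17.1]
[v17.1, v17.16, v17.64]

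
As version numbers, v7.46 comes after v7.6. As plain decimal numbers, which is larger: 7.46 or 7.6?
7.6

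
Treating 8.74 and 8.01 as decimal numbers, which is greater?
8.74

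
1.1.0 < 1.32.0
True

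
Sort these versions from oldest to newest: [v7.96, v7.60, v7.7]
[v7.7, v7.60, v7.96]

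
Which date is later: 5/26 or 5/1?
5/26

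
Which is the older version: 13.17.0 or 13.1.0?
13.1.0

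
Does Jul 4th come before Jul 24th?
Yes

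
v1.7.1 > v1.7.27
False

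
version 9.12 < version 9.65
True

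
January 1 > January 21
False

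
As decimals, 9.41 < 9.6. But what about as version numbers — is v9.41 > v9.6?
True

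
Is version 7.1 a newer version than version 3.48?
Yes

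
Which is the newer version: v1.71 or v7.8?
v7.8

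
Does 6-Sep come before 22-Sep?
Yes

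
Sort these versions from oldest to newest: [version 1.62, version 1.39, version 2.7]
[version 1.39, version 1.62, version 2.7]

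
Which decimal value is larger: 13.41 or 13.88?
13.88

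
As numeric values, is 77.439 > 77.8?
False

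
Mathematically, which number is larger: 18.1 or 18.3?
18.3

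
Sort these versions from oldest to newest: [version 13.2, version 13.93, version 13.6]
[version 13.2, version 13.6, version 13.93]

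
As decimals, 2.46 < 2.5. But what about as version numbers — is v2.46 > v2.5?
True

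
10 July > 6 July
True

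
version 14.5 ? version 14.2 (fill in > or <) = >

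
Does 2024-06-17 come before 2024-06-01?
No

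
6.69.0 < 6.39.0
False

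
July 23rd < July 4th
False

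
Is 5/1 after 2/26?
Yes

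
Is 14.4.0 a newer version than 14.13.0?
No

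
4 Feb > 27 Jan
True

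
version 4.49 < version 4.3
False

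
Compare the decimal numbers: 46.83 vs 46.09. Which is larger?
46.83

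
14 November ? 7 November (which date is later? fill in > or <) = >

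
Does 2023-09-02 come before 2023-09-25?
Yes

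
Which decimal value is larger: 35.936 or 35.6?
35.936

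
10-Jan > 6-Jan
True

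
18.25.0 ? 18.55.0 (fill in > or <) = <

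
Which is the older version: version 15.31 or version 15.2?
version 15.2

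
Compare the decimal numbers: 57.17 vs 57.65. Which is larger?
57.65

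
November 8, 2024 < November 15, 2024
True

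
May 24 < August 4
True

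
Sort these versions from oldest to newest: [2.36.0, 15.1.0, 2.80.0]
[2.36.0, 2.80.0, 15.1.0]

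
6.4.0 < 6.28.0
True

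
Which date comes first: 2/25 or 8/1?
2/25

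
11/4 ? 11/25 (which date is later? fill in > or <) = <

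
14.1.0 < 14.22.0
True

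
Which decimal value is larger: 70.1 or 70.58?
70.58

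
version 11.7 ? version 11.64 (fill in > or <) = <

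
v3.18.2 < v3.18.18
True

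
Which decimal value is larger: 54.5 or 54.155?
54.5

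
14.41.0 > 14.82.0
False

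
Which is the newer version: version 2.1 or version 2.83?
version 2.83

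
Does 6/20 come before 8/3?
Yes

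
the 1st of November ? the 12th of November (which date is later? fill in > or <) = <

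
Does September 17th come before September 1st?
No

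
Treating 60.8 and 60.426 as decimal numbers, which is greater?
60.8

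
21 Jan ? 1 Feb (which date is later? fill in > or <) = <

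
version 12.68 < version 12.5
False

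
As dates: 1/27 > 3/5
False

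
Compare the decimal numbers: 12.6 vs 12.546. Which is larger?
12.6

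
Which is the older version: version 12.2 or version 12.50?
version 12.2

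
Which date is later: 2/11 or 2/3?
2/11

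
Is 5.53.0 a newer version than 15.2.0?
No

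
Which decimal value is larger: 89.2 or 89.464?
89.464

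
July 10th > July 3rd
True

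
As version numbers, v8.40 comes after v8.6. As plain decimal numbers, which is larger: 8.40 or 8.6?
8.6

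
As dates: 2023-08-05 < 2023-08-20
True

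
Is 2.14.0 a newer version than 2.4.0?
Yes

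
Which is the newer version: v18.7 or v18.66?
v18.66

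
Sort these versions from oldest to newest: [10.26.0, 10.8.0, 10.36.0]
[10.8.0, 10.26.0, 10.36.0]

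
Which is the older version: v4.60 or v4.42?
v4.42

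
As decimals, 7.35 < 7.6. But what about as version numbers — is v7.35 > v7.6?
True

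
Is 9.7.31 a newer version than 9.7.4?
Yes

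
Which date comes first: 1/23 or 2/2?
1/23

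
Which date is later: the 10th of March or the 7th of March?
the 10th of March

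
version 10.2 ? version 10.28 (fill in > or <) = <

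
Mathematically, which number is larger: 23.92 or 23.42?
23.92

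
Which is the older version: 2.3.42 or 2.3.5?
2.3.5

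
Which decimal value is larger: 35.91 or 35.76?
35.91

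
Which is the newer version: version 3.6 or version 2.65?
version 3.6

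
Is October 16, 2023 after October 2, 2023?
Yes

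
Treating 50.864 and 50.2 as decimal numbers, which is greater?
50.864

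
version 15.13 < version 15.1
False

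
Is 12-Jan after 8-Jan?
Yes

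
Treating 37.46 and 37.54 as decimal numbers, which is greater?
37.54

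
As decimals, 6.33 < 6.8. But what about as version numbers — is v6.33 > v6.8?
True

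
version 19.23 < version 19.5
False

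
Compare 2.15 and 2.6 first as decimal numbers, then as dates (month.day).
As decimals: 2.15 < 2.6. As dates: 2/15 is later than 2/6 (day 15 > day 6).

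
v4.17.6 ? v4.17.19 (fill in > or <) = <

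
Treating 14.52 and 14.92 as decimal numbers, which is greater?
14.92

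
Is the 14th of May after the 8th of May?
Yes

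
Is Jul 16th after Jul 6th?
Yes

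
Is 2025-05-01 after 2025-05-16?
No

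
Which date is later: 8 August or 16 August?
16 August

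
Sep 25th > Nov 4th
False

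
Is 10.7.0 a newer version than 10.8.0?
No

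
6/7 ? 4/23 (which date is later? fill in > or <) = >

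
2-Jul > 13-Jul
False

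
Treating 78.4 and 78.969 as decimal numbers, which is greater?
78.969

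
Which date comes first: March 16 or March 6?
March 6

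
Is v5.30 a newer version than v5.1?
Yes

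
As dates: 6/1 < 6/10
True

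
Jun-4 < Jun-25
True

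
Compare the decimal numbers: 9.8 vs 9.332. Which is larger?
9.8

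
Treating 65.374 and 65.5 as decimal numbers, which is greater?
65.5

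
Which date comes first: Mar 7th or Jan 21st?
Jan 21st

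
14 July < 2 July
False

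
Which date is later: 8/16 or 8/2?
8/16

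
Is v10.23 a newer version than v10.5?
Yes. Version numbers are compared segment by segment as integers, not as decimals: minor version 23 > 5, so v10.23 > v10.5 (even though the decimal 10.23 < 10.5).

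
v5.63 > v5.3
True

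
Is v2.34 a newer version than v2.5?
Yes. Version numbers are compared segment by segment as integers, not as decimals: minor version 34 > 5, so v2.34 > v2.5 (even though the decimal 2.34 < 2.5).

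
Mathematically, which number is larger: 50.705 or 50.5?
50.705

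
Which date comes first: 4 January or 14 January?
4 January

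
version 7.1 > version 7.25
False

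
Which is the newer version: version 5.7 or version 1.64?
version 5.7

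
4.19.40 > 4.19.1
True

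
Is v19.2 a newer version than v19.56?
No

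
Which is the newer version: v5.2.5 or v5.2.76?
v5.2.76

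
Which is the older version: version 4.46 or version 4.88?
version 4.46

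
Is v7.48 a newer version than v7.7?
Yes. Version numbers are compared segment by segment as integers, not as decimals: minor version 48 > 7, so v7.48 > v7.7 (even though the decimal 7.48 < 7.7).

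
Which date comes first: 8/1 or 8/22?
8/1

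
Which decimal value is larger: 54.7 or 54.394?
54.7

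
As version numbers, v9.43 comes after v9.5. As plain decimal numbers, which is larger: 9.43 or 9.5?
9.5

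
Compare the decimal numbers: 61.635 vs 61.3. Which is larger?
61.635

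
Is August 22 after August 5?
Yes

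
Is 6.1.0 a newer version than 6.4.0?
No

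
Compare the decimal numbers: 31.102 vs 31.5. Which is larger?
31.5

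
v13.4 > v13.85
False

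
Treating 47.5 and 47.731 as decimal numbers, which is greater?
47.731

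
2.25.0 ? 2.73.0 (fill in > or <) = <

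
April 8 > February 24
True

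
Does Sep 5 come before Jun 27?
No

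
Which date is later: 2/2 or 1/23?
2/2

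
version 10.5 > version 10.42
False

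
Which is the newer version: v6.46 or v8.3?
v8.3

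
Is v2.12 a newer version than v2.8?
Yes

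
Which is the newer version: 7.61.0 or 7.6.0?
7.61.0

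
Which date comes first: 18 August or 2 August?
2 August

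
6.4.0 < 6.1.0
False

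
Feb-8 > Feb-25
False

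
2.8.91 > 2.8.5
True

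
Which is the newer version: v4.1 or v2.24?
v4.1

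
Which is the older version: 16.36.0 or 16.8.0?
16.8.0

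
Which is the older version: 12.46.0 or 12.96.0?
12.46.0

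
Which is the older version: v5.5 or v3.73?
v3.73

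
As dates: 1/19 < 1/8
False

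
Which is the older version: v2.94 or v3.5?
v2.94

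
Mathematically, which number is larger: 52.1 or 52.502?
52.502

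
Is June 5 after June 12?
No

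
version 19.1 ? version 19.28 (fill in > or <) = <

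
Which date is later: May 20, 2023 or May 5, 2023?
May 20, 2023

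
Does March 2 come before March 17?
Yes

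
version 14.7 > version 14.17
False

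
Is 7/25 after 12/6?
No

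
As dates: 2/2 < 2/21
True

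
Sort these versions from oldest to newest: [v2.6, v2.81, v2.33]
[v2.6, v2.33, v2.81]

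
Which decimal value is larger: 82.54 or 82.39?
82.54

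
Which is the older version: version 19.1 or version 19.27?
version 19.1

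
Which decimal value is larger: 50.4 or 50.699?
50.699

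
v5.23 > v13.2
False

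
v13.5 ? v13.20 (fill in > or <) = <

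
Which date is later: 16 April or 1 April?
16 April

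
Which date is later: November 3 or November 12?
November 12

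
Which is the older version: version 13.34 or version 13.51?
version 13.34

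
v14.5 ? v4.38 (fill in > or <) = >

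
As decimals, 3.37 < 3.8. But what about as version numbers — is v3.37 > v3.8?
True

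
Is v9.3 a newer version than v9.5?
No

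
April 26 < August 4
True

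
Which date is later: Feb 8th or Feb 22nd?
Feb 22nd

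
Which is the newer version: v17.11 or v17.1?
v17.11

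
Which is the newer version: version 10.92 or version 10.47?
version 10.92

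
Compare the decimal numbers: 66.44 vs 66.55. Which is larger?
66.55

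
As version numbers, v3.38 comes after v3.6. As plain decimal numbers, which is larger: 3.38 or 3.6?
3.6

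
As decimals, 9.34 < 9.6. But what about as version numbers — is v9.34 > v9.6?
True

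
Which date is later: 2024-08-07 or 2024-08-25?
2024-08-25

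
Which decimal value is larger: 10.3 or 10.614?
10.614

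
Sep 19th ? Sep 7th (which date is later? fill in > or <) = >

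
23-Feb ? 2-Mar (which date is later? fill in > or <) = <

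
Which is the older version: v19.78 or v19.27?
v19.27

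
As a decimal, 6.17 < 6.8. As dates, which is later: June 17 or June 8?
June 17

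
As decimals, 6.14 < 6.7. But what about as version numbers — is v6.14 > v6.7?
True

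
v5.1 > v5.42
False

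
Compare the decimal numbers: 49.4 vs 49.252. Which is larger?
49.4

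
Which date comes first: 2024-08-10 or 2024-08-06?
2024-08-06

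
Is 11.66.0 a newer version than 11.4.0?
Yes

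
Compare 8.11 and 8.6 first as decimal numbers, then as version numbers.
As decimals: 8.11 < 8.6. As versions: v8.11 > v8.6 (minor version 11 > 6).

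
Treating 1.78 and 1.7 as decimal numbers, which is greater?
1.78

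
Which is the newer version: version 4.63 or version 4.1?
version 4.63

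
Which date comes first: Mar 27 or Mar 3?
Mar 3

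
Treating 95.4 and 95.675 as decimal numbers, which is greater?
95.675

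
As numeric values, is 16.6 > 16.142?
True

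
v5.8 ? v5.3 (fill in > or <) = >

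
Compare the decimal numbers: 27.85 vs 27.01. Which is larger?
27.85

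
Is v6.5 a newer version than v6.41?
No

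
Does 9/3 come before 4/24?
No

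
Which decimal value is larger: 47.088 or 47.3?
47.3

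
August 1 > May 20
True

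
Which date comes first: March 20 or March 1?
March 1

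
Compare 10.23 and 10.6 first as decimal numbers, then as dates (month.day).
As decimals: 10.23 < 10.6. As dates: 10/23 is later than 10/6 (day 23 > day 6).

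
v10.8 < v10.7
False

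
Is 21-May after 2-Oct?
No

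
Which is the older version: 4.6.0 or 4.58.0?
4.6.0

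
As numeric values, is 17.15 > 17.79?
False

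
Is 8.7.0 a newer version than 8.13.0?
No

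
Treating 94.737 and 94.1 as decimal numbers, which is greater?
94.737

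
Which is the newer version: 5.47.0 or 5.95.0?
5.95.0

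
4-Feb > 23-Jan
True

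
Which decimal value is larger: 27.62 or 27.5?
27.62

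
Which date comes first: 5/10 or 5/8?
5/8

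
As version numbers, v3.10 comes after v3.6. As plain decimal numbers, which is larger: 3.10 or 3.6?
3.6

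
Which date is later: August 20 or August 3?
August 20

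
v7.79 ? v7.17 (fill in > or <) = >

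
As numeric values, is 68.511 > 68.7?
False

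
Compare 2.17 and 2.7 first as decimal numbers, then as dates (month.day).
As decimals: 2.17 < 2.7. As dates: 2/17 is later than 2/7 (day 17 > day 7).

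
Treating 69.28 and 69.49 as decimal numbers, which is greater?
69.49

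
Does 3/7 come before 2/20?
No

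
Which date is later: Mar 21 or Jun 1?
Jun 1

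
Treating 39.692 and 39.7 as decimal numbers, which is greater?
39.7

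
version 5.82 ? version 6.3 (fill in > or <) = <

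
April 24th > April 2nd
True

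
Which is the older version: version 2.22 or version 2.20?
version 2.20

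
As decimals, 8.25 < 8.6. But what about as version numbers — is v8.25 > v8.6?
True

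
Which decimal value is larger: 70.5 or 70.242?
70.5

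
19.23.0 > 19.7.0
True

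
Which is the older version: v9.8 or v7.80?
v7.80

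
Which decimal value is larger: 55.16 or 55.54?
55.54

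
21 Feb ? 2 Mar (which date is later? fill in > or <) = <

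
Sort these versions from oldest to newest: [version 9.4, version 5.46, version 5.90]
[version 5.46, version 5.90, version 9.4]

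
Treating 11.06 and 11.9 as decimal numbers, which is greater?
11.9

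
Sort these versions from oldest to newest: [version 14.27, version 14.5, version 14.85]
[version 14.5, version 14.27, version 14.85]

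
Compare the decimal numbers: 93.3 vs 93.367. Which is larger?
93.367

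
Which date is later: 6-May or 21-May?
21-May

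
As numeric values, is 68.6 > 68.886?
False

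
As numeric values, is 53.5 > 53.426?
True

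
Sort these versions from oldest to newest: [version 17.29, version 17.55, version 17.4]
[version 17.4, version 17.29, version 17.55]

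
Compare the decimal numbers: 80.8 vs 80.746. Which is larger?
80.8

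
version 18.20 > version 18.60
False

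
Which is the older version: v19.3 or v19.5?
v19.3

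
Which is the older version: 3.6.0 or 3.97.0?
3.6.0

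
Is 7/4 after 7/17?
No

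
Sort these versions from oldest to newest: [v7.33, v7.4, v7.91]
[v7.4, v7.33, v7.91]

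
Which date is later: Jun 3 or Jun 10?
Jun 10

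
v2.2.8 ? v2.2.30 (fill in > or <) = <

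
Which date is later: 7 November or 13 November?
13 November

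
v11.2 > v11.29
False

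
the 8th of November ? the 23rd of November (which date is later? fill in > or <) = <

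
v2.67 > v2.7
True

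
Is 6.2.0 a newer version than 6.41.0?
No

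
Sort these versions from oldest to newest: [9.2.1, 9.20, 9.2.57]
[9.2.1, 9.2.57, 9.20]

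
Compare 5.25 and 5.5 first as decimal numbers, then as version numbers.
As decimals: 5.25 < 5.5. As versions: v5.25 > v5.5 (minor version 25 > 5).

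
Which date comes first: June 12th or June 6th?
June 6th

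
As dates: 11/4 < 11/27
True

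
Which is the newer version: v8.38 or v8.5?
v8.38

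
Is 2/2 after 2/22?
No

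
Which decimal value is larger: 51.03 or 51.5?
51.5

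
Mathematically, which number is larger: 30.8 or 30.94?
30.94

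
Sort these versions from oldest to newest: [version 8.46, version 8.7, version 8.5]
[version 8.5, version 8.7, version 8.46]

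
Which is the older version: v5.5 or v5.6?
v5.5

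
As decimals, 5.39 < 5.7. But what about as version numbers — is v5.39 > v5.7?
True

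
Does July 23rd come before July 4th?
No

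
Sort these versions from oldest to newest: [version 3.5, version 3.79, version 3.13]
[version 3.5, version 3.13, version 3.79]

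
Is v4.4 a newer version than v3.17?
Yes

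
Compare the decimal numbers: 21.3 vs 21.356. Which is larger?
21.356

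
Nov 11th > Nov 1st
True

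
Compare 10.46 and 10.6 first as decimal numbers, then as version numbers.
As decimals: 10.46 < 10.6. As versions: v10.46 > v10.6 (minor version 46 > 6).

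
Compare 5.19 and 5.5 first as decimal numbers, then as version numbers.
As decimals: 5.19 < 5.5. As versions: v5.19 > v5.5 (minor version 19 > 5).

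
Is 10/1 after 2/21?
Yes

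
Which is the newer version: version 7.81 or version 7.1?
version 7.81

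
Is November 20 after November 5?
Yes. Day 20 comes after day 5 in November — this is a date comparison, not a decimal one (the decimal 11.20 would be smaller than 11.5).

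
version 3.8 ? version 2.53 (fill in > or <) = >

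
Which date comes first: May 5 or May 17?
May 5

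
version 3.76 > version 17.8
False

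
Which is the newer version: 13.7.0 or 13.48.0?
13.48.0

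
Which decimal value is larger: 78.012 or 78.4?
78.4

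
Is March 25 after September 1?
No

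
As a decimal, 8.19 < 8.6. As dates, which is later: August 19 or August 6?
August 19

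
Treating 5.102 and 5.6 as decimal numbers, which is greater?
5.6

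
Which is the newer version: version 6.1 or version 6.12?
version 6.12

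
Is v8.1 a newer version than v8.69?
No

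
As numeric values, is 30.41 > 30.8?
False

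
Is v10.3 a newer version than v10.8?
No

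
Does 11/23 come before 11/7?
No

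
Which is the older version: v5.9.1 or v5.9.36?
v5.9.1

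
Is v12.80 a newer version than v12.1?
Yes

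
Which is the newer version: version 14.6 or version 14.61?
version 14.61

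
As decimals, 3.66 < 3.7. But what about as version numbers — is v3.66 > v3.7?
True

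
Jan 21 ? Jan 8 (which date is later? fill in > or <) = >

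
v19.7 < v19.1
False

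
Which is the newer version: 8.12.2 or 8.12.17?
8.12.17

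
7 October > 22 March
True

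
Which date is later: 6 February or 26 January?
6 February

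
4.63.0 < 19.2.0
True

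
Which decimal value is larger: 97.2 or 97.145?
97.2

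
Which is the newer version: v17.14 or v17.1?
v17.14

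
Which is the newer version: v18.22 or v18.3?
v18.22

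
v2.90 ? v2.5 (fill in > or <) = >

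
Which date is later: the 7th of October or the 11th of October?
the 11th of October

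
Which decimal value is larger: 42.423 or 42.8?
42.8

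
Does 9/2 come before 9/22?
Yes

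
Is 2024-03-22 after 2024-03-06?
Yes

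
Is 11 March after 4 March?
Yes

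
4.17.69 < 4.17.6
False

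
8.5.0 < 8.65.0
True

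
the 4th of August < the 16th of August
True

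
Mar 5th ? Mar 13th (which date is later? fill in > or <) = <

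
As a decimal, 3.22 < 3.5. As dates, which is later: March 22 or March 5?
March 22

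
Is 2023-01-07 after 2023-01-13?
No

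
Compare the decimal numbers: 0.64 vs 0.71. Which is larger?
0.71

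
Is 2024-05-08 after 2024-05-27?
No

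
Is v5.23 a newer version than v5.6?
Yes. Version numbers are compared segment by segment as integers, not as decimals: minor version 23 > 6, so v5.23 > v5.6 (even though the decimal 5.23 < 5.6).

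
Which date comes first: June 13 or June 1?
June 1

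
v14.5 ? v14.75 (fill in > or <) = <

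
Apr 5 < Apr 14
True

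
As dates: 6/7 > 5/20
True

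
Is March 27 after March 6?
Yes. Day 27 comes after day 6 in March — this is a date comparison, not a decimal one (the decimal 3.27 would be smaller than 3.6).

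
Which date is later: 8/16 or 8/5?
8/16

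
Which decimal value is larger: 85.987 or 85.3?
85.987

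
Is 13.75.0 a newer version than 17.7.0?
No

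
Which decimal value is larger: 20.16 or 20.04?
20.16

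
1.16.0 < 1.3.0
False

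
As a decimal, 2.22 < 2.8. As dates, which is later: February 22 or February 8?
February 22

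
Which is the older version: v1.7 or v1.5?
v1.5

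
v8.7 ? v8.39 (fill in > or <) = <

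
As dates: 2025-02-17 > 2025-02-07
True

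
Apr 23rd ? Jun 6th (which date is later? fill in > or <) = <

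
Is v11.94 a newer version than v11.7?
Yes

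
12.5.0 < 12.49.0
True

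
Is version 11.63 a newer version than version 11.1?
Yes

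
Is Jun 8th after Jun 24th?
No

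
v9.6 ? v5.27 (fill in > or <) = >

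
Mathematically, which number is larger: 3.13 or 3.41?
3.41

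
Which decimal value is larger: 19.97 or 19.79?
19.97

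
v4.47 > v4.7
True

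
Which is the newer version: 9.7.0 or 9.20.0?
9.20.0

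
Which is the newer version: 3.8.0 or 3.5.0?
3.8.0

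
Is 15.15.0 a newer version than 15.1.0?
Yes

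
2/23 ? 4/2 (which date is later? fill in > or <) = <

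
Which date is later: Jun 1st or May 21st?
Jun 1st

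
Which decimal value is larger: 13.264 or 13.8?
13.8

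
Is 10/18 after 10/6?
Yes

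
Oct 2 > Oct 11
False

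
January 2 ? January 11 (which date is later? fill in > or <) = <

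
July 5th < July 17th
True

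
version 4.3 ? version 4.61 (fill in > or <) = <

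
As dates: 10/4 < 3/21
False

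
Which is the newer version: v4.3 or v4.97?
v4.97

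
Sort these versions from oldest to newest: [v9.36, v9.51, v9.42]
[v9.36, v9.42, v9.51]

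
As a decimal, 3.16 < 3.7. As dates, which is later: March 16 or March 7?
March 16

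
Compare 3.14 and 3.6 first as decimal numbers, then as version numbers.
As decimals: 3.14 < 3.6. As versions: v3.14 > v3.6 (minor version 14 > 6).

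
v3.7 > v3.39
False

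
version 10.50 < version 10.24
False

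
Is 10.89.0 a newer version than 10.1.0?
Yes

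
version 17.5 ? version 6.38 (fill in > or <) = >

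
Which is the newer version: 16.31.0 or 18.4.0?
18.4.0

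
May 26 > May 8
True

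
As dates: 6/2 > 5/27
True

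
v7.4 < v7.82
True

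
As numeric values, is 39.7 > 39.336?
True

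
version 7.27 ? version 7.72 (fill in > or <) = <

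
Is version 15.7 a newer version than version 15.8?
No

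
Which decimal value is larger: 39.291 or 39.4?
39.4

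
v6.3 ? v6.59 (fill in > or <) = <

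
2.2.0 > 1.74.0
True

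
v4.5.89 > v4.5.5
True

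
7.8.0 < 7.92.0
True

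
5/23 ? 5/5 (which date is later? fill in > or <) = >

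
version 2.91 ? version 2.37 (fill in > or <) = >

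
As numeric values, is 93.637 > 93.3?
True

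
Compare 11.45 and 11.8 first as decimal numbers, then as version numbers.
As decimals: 11.45 < 11.8. As versions: v11.45 > v11.8 (minor version 45 > 8).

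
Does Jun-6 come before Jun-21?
Yes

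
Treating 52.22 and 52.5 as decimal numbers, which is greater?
52.5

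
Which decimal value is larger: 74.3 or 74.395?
74.395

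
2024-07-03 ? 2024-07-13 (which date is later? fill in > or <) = <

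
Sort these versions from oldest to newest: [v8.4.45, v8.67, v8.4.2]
[v8.4.2, v8.4.45, v8.67]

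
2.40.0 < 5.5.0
True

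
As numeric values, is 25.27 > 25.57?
False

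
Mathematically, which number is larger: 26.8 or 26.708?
26.8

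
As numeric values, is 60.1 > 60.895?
False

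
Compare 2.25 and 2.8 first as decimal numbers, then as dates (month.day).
As decimals: 2.25 < 2.8. As dates: 2/25 is later than 2/8 (day 25 > day 8).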